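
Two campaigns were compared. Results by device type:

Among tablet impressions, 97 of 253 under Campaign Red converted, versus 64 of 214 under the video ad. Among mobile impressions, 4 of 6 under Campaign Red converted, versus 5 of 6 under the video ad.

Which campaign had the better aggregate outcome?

Campaign Red

Tablet: Campaign Red 97/253 = 38.3%, the video ad 64/214 = 29.9% → Campaign Red
Mobile: Campaign Red 4/6 = 66.7%, the video ad 5/6 = 83.3% → the video ad
Overall: Campaign Red 101/259 = 39.0%, the video ad 69/220 = 31.4% → Campaign Red
(Neither sweeps every device group, but Campaign Red has the higher pooled rate.)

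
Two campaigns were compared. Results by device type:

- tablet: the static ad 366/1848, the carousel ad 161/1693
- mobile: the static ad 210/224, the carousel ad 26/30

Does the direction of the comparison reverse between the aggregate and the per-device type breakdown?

Tablet: the static ad 366/1848 = 19.8%, the carousel ad 161/1693 = 9.5% → the static ad
Mobile: the static ad 210/224 = 93.8%, the carousel ad 26/30 = 86.7% → the static ad
Overall: the static ad 576/2072 = 27.8%, the carousel ad 187/1723 = 10.9% → the static ad
The static ad wins overall and in every device group — no reversal.

No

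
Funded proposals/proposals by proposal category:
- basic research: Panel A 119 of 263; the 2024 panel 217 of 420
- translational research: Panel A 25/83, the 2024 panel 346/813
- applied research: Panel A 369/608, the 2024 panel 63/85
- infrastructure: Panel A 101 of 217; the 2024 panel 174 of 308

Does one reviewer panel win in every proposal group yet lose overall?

Yes

Basic research: Panel A 119/263 = 45.2%, the 2024 panel 217/420 = 51.7% → the 2024 panel
Translational research: Panel A 25/83 = 30.1%, the 2024 panel 346/813 = 42.6% → the 2024 panel
Applied research: Panel A 369/608 = 60.7%, the 2024 panel 63/85 = 74.1% → the 2024 panel
Infrastructure: Panel A 101/217 = 46.5%, the 2024 panel 174/308 = 56.5% → the 2024 panel
Overall: Panel A 614/1171 = 52.4%, the 2024 panel 800/1626 = 49.2% → Panel A
The 2024 panel wins each proposal group but Panel A wins overall — the comparison reverses. The 2024 panel's proposals skew toward translational research, which has a lower base rate.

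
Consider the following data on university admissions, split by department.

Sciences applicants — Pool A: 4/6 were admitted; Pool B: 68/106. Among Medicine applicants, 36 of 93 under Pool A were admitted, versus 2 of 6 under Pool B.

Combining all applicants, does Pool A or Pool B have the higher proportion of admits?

Sciences: Pool A 4/6 = 66.7%, Pool B 68/106 = 64.2% → Pool A
Medicine: Pool A 36/93 = 38.7%, Pool B 2/6 = 33.3% → Pool A
Overall: Pool A 40/99 = 40.4%, Pool B 70/112 = 62.5% → Pool B
(Pool A wins every department group but Pool B wins overall — Pool A's applicants skew toward the low-rate Medicine group.)

Pool B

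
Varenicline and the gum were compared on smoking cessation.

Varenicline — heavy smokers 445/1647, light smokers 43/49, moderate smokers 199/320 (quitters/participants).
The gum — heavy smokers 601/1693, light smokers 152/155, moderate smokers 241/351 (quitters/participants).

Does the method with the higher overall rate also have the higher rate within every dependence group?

Yes

Heavy smokers: varenicline 445/1647 = 27.0%, the gum 601/1693 = 35.5% → the gum
Light smokers: varenicline 43/49 = 87.8%, the gum 152/155 = 98.1% → the gum
Moderate smokers: varenicline 199/320 = 62.2%, the gum 241/351 = 68.7% → the gum
Overall: varenicline 687/2016 = 34.1%, the gum 994/2199 = 45.2% → the gum
The gum wins overall and in every dependence group — no reversal.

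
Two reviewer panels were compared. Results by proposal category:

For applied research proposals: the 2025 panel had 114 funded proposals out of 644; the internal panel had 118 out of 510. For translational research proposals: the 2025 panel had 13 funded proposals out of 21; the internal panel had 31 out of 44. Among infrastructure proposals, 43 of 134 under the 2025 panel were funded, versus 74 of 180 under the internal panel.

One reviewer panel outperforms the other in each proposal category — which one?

the internal panel

Applied research: the 2025 panel 114/644 = 17.7%, the internal panel 118/510 = 23.1% → the internal panel
Translational research: the 2025 panel 13/21 = 61.9%, the internal panel 31/44 = 70.5% → the internal panel
Infrastructure: the 2025 panel 43/134 = 32.1%, the internal panel 74/180 = 41.1% → the internal panel
The internal panel has the higher rate in all 3 groups.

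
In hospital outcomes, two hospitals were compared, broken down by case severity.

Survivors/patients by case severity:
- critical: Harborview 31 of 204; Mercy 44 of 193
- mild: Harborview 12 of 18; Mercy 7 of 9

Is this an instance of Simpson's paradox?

Critical: Harborview 31/204 = 15.2%, Mercy 44/193 = 22.8% → Mercy
Mild: Harborview 12/18 = 66.7%, Mercy 7/9 = 77.8% → Mercy
Overall: Harborview 43/222 = 19.4%, Mercy 51/202 = 25.2% → Mercy
Mercy wins overall and in every case group — no reversal.

No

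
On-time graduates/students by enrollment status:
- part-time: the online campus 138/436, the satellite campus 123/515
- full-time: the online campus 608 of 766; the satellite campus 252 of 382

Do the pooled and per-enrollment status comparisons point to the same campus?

Part-time: the online campus 138/436 = 31.7%, the satellite campus 123/515 = 23.9% → the online campus
Full-time: the online campus 608/766 = 79.4%, the satellite campus 252/382 = 66.0% → the online campus
Overall: the online campus 746/1202 = 62.1%, the satellite campus 375/897 = 41.8% → the online campus
The online campus wins overall and in every enrollment group — no reversal.

Yes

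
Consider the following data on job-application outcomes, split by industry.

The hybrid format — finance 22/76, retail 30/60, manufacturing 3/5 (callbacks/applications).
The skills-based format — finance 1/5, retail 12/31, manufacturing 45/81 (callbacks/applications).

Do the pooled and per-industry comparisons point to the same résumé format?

Finance: the hybrid format 22/76 = 28.9%, the skills-based format 1/5 = 20.0% → the hybrid format
Retail: the hybrid format 30/60 = 50.0%, the skills-based format 12/31 = 38.7% → the hybrid format
Manufacturing: the hybrid format 3/5 = 60.0%, the skills-based format 45/81 = 55.6% → the hybrid format
Overall: the hybrid format 55/141 = 39.0%, the skills-based format 58/117 = 49.6% → the skills-based format
The hybrid format wins each industry group but the skills-based format wins overall — the comparison reverses. The hybrid format's applications skew toward finance, which has a lower base rate.

No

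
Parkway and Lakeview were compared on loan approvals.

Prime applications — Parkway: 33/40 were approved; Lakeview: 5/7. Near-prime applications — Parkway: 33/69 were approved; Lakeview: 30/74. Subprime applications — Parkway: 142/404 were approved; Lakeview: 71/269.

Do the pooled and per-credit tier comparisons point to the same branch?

Prime: Parkway 33/40 = 82.5%, Lakeview 5/7 = 71.4% → Parkway
Near-prime: Parkway 33/69 = 47.8%, Lakeview 30/74 = 40.5% → Parkway
Subprime: Parkway 142/404 = 35.1%, Lakeview 71/269 = 26.4% → Parkway
Overall: Parkway 208/513 = 40.5%, Lakeview 106/350 = 30.3% → Parkway
Parkway wins overall and in every credit group — no reversal.

Yes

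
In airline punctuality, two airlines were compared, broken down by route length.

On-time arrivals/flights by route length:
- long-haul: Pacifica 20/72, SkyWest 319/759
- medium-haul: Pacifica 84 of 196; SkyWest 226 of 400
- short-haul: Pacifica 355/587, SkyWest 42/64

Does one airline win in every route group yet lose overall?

Long-haul: Pacifica 20/72 = 27.8%, SkyWest 319/759 = 42.0% → SkyWest
Medium-haul: Pacifica 84/196 = 42.9%, SkyWest 226/400 = 56.5% → SkyWest
Short-haul: Pacifica 355/587 = 60.5%, SkyWest 42/64 = 65.6% → SkyWest
Overall: Pacifica 459/855 = 53.7%, SkyWest 587/1223 = 48.0% → Pacifica
SkyWest wins each route group but Pacifica wins overall — the comparison reverses. SkyWest's flights skew toward long-haul, which has a lower base rate.

Yes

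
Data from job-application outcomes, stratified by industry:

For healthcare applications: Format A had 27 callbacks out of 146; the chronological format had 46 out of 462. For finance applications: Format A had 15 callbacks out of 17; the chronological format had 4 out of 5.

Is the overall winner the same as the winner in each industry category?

Yes

Healthcare: Format A 27/146 = 18.5%, the chronological format 46/462 = 10.0% → Format A
Finance: Format A 15/17 = 88.2%, the chronological format 4/5 = 80.0% → Format A
Overall: Format A 42/163 = 25.8%, the chronological format 50/467 = 10.7% → Format A
Format A wins overall and in every industry group — no reversal.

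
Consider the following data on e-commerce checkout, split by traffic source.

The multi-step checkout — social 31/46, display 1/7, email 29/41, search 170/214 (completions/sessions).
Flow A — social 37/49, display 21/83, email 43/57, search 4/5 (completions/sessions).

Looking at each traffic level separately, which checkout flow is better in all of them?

Social: the multi-step checkout 31/46 = 67.4%, Flow A 37/49 = 75.5% → Flow A
Display: the multi-step checkout 1/7 = 14.3%, Flow A 21/83 = 25.3% → Flow A
Email: the multi-step checkout 29/41 = 70.7%, Flow A 43/57 = 75.4% → Flow A
Search: the multi-step checkout 170/214 = 79.4%, Flow A 4/5 = 80.0% → Flow A
Flow A has the higher rate in all 4 groups.

Flow A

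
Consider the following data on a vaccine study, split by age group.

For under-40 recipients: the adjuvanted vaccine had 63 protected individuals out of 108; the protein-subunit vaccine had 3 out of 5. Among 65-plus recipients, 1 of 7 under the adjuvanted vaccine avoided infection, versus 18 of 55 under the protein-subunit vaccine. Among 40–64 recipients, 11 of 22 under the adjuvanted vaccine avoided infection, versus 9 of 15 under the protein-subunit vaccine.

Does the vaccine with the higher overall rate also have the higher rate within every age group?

No

Under-40: the adjuvanted vaccine 63/108 = 58.3%, the protein-subunit vaccine 3/5 = 60.0% → the protein-subunit vaccine
65-plus: the adjuvanted vaccine 1/7 = 14.3%, the protein-subunit vaccine 18/55 = 32.7% → the protein-subunit vaccine
40–64: the adjuvanted vaccine 11/22 = 50.0%, the protein-subunit vaccine 9/15 = 60.0% → the protein-subunit vaccine
Overall: the adjuvanted vaccine 75/137 = 54.7%, the protein-subunit vaccine 30/75 = 40.0% → the adjuvanted vaccine
The protein-subunit vaccine wins each age group but the adjuvanted vaccine wins overall — the comparison reverses. The protein-subunit vaccine's recipients skew toward 65-plus, which has a lower base rate.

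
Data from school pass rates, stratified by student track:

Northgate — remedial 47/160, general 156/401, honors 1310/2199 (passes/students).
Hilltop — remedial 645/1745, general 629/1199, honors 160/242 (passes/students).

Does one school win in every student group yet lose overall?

Yes

Remedial: Northgate 47/160 = 29.4%, Hilltop 645/1745 = 37.0% → Hilltop
General: Northgate 156/401 = 38.9%, Hilltop 629/1199 = 52.5% → Hilltop
Honors: Northgate 1310/2199 = 59.6%, Hilltop 160/242 = 66.1% → Hilltop
Overall: Northgate 1513/2760 = 54.8%, Hilltop 1434/3186 = 45.0% → Northgate
Hilltop wins each student group but Northgate wins overall — the comparison reverses. Hilltop's students skew toward remedial, which has a lower base rate.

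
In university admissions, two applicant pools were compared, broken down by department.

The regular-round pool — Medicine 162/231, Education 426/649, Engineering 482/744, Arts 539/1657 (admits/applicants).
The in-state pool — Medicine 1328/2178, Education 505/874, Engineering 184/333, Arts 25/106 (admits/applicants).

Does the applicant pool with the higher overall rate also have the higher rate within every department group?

Medicine: the regular-round pool 162/231 = 70.1%, the in-state pool 1328/2178 = 61.0% → the regular-round pool
Education: the regular-round pool 426/649 = 65.6%, the in-state pool 505/874 = 57.8% → the regular-round pool
Engineering: the regular-round pool 482/744 = 64.8%, the in-state pool 184/333 = 55.3% → the regular-round pool
Arts: the regular-round pool 539/1657 = 32.5%, the in-state pool 25/106 = 23.6% → the regular-round pool
Overall: the regular-round pool 1609/3281 = 49.0%, the in-state pool 2042/3491 = 58.5% → the in-state pool
The regular-round pool wins each department group but the in-state pool wins overall — the comparison reverses. The regular-round pool's applicants skew toward Arts, which has a lower base rate.

No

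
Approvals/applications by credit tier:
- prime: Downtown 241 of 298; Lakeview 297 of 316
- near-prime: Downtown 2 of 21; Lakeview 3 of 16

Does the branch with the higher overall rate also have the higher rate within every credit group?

Yes

Prime: Downtown 241/298 = 80.9%, Lakeview 297/316 = 94.0% → Lakeview
Near-prime: Downtown 2/21 = 9.5%, Lakeview 3/16 = 18.8% → Lakeview
Overall: Downtown 243/319 = 76.2%, Lakeview 300/332 = 90.4% → Lakeview
Lakeview wins overall and in every credit group — no reversal.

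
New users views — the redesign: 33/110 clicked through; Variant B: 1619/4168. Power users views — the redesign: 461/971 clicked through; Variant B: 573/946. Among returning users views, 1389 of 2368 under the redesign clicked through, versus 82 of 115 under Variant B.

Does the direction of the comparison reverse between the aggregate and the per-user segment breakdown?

Yes

New users: the redesign 33/110 = 30.0%, Variant B 1619/4168 = 38.8% → Variant B
Power users: the redesign 461/971 = 47.5%, Variant B 573/946 = 60.6% → Variant B
Returning users: the redesign 1389/2368 = 58.7%, Variant B 82/115 = 71.3% → Variant B
Overall: the redesign 1883/3449 = 54.6%, Variant B 2274/5229 = 43.5% → the redesign
Variant B wins each user group but the redesign wins overall — the comparison reverses. Variant B's views skew toward new users, which has a lower base rate.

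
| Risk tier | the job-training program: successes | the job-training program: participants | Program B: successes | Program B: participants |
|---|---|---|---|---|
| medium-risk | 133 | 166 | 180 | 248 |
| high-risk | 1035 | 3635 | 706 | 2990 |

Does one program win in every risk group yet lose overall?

No

Medium-risk: the job-training program 133/166 = 80.1%, Program B 180/248 = 72.6% → the job-training program
High-risk: the job-training program 1035/3635 = 28.5%, Program B 706/2990 = 23.6% → the job-training program
Overall: the job-training program 1168/3801 = 30.7%, Program B 886/3238 = 27.4% → the job-training program
The job-training program wins overall and in every risk group — no reversal.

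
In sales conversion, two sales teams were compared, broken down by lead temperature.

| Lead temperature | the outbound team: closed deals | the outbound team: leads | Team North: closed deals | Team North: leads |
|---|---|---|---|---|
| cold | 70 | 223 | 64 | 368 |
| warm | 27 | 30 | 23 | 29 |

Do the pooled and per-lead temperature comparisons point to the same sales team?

Yes

Cold: the outbound team 70/223 = 31.4%, Team North 64/368 = 17.4% → the outbound team
Warm: the outbound team 27/30 = 90.0%, Team North 23/29 = 79.3% → the outbound team
Overall: the outbound team 97/253 = 38.3%, Team North 87/397 = 21.9% → the outbound team
The outbound team wins overall and in every lead group — no reversal.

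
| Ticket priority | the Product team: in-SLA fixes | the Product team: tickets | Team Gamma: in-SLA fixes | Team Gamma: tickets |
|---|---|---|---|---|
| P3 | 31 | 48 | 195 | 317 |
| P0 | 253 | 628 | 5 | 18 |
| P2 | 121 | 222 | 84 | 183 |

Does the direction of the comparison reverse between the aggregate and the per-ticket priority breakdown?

Yes

P3: the Product team 31/48 = 64.6%, Team Gamma 195/317 = 61.5% → the Product team
P0: the Product team 253/628 = 40.3%, Team Gamma 5/18 = 27.8% → the Product team
P2: the Product team 121/222 = 54.5%, Team Gamma 84/183 = 45.9% → the Product team
Overall: the Product team 405/898 = 45.1%, Team Gamma 284/518 = 54.8% → Team Gamma
The Product team wins each ticket group but Team Gamma wins overall — the comparison reverses. The Product team's tickets skew toward P0, which has a lower base rate.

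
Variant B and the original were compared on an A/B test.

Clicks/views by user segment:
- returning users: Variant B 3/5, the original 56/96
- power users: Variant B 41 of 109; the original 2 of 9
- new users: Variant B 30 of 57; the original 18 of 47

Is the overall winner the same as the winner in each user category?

Returning users: Variant B 3/5 = 60.0%, the original 56/96 = 58.3% → Variant B
Power users: Variant B 41/109 = 37.6%, the original 2/9 = 22.2% → Variant B
New users: Variant B 30/57 = 52.6%, the original 18/47 = 38.3% → Variant B
Overall: Variant B 74/171 = 43.3%, the original 76/152 = 50.0% → the original
Variant B wins each user group but the original wins overall — the comparison reverses. Variant B's views skew toward power users, which has a lower base rate.

No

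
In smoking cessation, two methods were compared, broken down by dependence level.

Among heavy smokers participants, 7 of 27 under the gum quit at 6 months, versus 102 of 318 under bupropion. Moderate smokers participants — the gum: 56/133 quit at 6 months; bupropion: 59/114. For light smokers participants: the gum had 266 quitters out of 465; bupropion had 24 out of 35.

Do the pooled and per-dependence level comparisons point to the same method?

No

Heavy smokers: the gum 7/27 = 25.9%, bupropion 102/318 = 32.1% → bupropion
Moderate smokers: the gum 56/133 = 42.1%, bupropion 59/114 = 51.8% → bupropion
Light smokers: the gum 266/465 = 57.2%, bupropion 24/35 = 68.6% → bupropion
Overall: the gum 329/625 = 52.6%, bupropion 185/467 = 39.6% → the gum
Bupropion wins each dependence group but the gum wins overall — the comparison reverses. Bupropion's participants skew toward heavy smokers, which has a lower base rate.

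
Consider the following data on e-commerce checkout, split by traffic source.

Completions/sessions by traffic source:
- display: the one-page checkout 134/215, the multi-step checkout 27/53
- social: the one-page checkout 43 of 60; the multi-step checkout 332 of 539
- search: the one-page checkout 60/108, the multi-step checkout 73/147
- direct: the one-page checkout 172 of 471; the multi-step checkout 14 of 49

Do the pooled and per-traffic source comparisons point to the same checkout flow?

No

Display: the one-page checkout 134/215 = 62.3%, the multi-step checkout 27/53 = 50.9% → the one-page checkout
Social: the one-page checkout 43/60 = 71.7%, the multi-step checkout 332/539 = 61.6% → the one-page checkout
Search: the one-page checkout 60/108 = 55.6%, the multi-step checkout 73/147 = 49.7% → the one-page checkout
Direct: the one-page checkout 172/471 = 36.5%, the multi-step checkout 14/49 = 28.6% → the one-page checkout
Overall: the one-page checkout 409/854 = 47.9%, the multi-step checkout 446/788 = 56.6% → the multi-step checkout
The one-page checkout wins each traffic group but the multi-step checkout wins overall — the comparison reverses. The one-page checkout's sessions skew toward direct, which has a lower base rate.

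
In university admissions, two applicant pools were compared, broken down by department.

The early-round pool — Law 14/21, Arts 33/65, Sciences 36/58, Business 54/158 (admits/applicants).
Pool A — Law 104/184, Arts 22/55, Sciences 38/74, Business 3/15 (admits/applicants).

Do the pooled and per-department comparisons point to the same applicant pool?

Law: the early-round pool 14/21 = 66.7%, Pool A 104/184 = 56.5% → the early-round pool
Arts: the early-round pool 33/65 = 50.8%, Pool A 22/55 = 40.0% → the early-round pool
Sciences: the early-round pool 36/58 = 62.1%, Pool A 38/74 = 51.4% → the early-round pool
Business: the early-round pool 54/158 = 34.2%, Pool A 3/15 = 20.0% → the early-round pool
Overall: the early-round pool 137/302 = 45.4%, Pool A 167/328 = 50.9% → Pool A
The early-round pool wins each department group but Pool A wins overall — the comparison reverses. The early-round pool's applicants skew toward Business, which has a lower base rate.

No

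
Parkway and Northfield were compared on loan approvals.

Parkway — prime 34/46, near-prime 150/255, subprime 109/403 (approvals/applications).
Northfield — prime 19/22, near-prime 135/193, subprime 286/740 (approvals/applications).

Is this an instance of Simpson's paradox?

Prime: Parkway 34/46 = 73.9%, Northfield 19/22 = 86.4% → Northfield
Near-prime: Parkway 150/255 = 58.8%, Northfield 135/193 = 69.9% → Northfield
Subprime: Parkway 109/403 = 27.0%, Northfield 286/740 = 38.6% → Northfield
Overall: Parkway 293/704 = 41.6%, Northfield 440/955 = 46.1% → Northfield
Northfield wins overall and in every credit group — no reversal.

No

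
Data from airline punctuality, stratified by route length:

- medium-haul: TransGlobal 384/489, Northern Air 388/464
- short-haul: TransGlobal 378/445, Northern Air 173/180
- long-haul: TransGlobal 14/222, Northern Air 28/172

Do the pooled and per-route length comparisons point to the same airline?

Medium-haul: TransGlobal 384/489 = 78.5%, Northern Air 388/464 = 83.6% → Northern Air
Short-haul: TransGlobal 378/445 = 84.9%, Northern Air 173/180 = 96.1% → Northern Air
Long-haul: TransGlobal 14/222 = 6.3%, Northern Air 28/172 = 16.3% → Northern Air
Overall: TransGlobal 776/1156 = 67.1%, Northern Air 589/816 = 72.2% → Northern Air
Northern Air wins overall and in every route group — no reversal.

Yes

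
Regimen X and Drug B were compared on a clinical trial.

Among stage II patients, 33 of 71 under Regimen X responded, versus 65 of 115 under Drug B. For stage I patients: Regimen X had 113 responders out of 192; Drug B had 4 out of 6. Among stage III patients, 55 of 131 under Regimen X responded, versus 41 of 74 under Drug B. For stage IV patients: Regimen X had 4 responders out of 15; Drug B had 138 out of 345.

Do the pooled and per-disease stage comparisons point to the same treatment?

No

Stage II: Regimen X 33/71 = 46.5%, Drug B 65/115 = 56.5% → Drug B
Stage I: Regimen X 113/192 = 58.9%, Drug B 4/6 = 66.7% → Drug B
Stage III: Regimen X 55/131 = 42.0%, Drug B 41/74 = 55.4% → Drug B
Stage IV: Regimen X 4/15 = 26.7%, Drug B 138/345 = 40.0% → Drug B
Overall: Regimen X 205/409 = 50.1%, Drug B 248/540 = 45.9% → Regimen X
Drug B wins each disease group but Regimen X wins overall — the comparison reverses. Drug B's patients skew toward stage IV, which has a lower base rate.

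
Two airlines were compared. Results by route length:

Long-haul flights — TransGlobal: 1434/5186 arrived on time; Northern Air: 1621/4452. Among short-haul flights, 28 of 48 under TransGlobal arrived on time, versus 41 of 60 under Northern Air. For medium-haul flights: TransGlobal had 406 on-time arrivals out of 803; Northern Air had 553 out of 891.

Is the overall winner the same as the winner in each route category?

Yes

Long-haul: TransGlobal 1434/5186 = 27.7%, Northern Air 1621/4452 = 36.4% → Northern Air
Short-haul: TransGlobal 28/48 = 58.3%, Northern Air 41/60 = 68.3% → Northern Air
Medium-haul: TransGlobal 406/803 = 50.6%, Northern Air 553/891 = 62.1% → Northern Air
Overall: TransGlobal 1868/6037 = 30.9%, Northern Air 2215/5403 = 41.0% → Northern Air
Northern Air wins overall and in every route group — no reversal.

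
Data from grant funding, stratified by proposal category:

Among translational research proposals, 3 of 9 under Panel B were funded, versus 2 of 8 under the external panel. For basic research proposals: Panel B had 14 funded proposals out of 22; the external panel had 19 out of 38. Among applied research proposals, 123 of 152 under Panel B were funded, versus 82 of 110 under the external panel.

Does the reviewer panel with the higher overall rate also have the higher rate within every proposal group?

Yes

Translational research: Panel B 3/9 = 33.3%, the external panel 2/8 = 25.0% → Panel B
Basic research: Panel B 14/22 = 63.6%, the external panel 19/38 = 50.0% → Panel B
Applied research: Panel B 123/152 = 80.9%, the external panel 82/110 = 74.5% → Panel B
Overall: Panel B 140/183 = 76.5%, the external panel 103/156 = 66.0% → Panel B
Panel B wins overall and in every proposal group — no reversal.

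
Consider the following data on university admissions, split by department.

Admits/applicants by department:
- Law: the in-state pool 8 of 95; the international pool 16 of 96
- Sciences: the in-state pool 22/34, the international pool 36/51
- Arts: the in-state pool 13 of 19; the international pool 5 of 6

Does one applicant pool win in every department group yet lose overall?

No

Law: the in-state pool 8/95 = 8.4%, the international pool 16/96 = 16.7% → the international pool
Sciences: the in-state pool 22/34 = 64.7%, the international pool 36/51 = 70.6% → the international pool
Arts: the in-state pool 13/19 = 68.4%, the international pool 5/6 = 83.3% → the international pool
Overall: the in-state pool 43/148 = 29.1%, the international pool 57/153 = 37.3% → the international pool
The international pool wins overall and in every department group — no reversal.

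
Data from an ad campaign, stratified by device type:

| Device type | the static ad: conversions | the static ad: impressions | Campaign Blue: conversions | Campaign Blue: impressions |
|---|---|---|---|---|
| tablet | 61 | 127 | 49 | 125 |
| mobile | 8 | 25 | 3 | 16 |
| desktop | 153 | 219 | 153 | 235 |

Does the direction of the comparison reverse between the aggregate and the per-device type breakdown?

No

Tablet: the static ad 61/127 = 48.0%, Campaign Blue 49/125 = 39.2% → the static ad
Mobile: the static ad 8/25 = 32.0%, Campaign Blue 3/16 = 18.8% → the static ad
Desktop: the static ad 153/219 = 69.9%, Campaign Blue 153/235 = 65.1% → the static ad
Overall: the static ad 222/371 = 59.8%, Campaign Blue 205/376 = 54.5% → the static ad
The static ad wins overall and in every device group — no reversal.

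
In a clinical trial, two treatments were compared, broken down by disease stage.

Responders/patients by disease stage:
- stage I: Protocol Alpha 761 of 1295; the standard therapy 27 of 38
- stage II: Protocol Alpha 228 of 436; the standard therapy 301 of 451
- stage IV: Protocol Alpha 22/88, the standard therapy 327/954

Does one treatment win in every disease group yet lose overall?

Stage I: Protocol Alpha 761/1295 = 58.8%, the standard therapy 27/38 = 71.1% → the standard therapy
Stage II: Protocol Alpha 228/436 = 52.3%, the standard therapy 301/451 = 66.7% → the standard therapy
Stage IV: Protocol Alpha 22/88 = 25.0%, the standard therapy 327/954 = 34.3% → the standard therapy
Overall: Protocol Alpha 1011/1819 = 55.6%, the standard therapy 655/1443 = 45.4% → Protocol Alpha
The standard therapy wins each disease group but Protocol Alpha wins overall — the comparison reverses. The standard therapy's patients skew toward stage IV, which has a lower base rate.

Yes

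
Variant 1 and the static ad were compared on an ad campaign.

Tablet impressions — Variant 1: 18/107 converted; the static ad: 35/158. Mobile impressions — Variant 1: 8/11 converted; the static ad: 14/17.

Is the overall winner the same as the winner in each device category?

Tablet: Variant 1 18/107 = 16.8%, the static ad 35/158 = 22.2% → the static ad
Mobile: Variant 1 8/11 = 72.7%, the static ad 14/17 = 82.4% → the static ad
Overall: Variant 1 26/118 = 22.0%, the static ad 49/175 = 28.0% → the static ad
The static ad wins overall and in every device group — no reversal.

Yes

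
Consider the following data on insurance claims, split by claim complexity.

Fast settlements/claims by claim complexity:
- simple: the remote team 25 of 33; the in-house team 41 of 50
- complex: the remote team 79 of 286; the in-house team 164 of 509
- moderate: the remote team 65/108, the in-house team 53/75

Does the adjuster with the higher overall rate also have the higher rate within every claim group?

Yes

Simple: the remote team 25/33 = 75.8%, the in-house team 41/50 = 82.0% → the in-house team
Complex: the remote team 79/286 = 27.6%, the in-house team 164/509 = 32.2% → the in-house team
Moderate: the remote team 65/108 = 60.2%, the in-house team 53/75 = 70.7% → the in-house team
Overall: the remote team 169/427 = 39.6%, the in-house team 258/634 = 40.7% → the in-house team
The in-house team wins overall and in every claim group — no reversal.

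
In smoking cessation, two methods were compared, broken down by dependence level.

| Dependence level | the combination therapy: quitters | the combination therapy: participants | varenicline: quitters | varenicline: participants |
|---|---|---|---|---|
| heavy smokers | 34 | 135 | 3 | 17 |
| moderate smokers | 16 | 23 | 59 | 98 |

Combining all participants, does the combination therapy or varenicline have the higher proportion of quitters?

varenicline

Heavy smokers: the combination therapy 34/135 = 25.2%, varenicline 3/17 = 17.6% → the combination therapy
Moderate smokers: the combination therapy 16/23 = 69.6%, varenicline 59/98 = 60.2% → the combination therapy
Overall: the combination therapy 50/158 = 31.6%, varenicline 62/115 = 53.9% → varenicline
(The combination therapy wins every dependence group but varenicline wins overall — the combination therapy's participants skew toward the low-rate heavy smokers group.)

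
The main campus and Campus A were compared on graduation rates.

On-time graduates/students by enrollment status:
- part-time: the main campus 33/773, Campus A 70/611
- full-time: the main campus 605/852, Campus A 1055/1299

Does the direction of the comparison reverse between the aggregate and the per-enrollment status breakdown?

Part-time: the main campus 33/773 = 4.3%, Campus A 70/611 = 11.5% → Campus A
Full-time: the main campus 605/852 = 71.0%, Campus A 1055/1299 = 81.2% → Campus A
Overall: the main campus 638/1625 = 39.3%, Campus A 1125/1910 = 58.9% → Campus A
Campus A wins overall and in every enrollment group — no reversal.

No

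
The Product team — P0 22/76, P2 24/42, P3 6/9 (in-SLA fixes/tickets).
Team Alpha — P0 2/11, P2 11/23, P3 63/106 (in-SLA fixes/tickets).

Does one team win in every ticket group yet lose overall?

Yes

P0: the Product team 22/76 = 28.9%, Team Alpha 2/11 = 18.2% → the Product team
P2: the Product team 24/42 = 57.1%, Team Alpha 11/23 = 47.8% → the Product team
P3: the Product team 6/9 = 66.7%, Team Alpha 63/106 = 59.4% → the Product team
Overall: the Product team 52/127 = 40.9%, Team Alpha 76/140 = 54.3% → Team Alpha
The Product team wins each ticket group but Team Alpha wins overall — the comparison reverses. The Product team's tickets skew toward P0, which has a lower base rate.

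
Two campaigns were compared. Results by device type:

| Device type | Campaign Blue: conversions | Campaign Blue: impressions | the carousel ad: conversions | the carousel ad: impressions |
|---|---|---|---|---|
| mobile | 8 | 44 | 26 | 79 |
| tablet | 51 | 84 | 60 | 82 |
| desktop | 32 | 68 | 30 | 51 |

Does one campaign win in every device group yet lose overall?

No

Mobile: Campaign Blue 8/44 = 18.2%, the carousel ad 26/79 = 32.9% → the carousel ad
Tablet: Campaign Blue 51/84 = 60.7%, the carousel ad 60/82 = 73.2% → the carousel ad
Desktop: Campaign Blue 32/68 = 47.1%, the carousel ad 30/51 = 58.8% → the carousel ad
Overall: Campaign Blue 91/196 = 46.4%, the carousel ad 116/212 = 54.7% → the carousel ad
The carousel ad wins overall and in every device group — no reversal.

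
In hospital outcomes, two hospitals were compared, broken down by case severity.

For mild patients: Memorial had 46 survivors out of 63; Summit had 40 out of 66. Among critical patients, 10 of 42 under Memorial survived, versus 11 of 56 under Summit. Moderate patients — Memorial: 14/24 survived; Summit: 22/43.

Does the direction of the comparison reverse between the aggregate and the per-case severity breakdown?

Mild: Memorial 46/63 = 73.0%, Summit 40/66 = 60.6% → Memorial
Critical: Memorial 10/42 = 23.8%, Summit 11/56 = 19.6% → Memorial
Moderate: Memorial 14/24 = 58.3%, Summit 22/43 = 51.2% → Memorial
Overall: Memorial 70/129 = 54.3%, Summit 73/165 = 44.2% → Memorial
Memorial wins overall and in every case group — no reversal.

No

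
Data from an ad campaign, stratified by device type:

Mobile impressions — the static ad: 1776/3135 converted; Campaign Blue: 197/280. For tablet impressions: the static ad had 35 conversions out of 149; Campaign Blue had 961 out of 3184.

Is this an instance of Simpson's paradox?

Yes

Mobile: the static ad 1776/3135 = 56.7%, Campaign Blue 197/280 = 70.4% → Campaign Blue
Tablet: the static ad 35/149 = 23.5%, Campaign Blue 961/3184 = 30.2% → Campaign Blue
Overall: the static ad 1811/3284 = 55.1%, Campaign Blue 1158/3464 = 33.4% → the static ad
Campaign Blue wins each device group but the static ad wins overall — the comparison reverses. Campaign Blue's impressions skew toward tablet, which has a lower base rate.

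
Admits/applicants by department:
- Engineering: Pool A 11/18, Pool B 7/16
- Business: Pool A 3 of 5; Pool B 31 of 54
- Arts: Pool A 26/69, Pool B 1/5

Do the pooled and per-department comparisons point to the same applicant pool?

No

Engineering: Pool A 11/18 = 61.1%, Pool B 7/16 = 43.8% → Pool A
Business: Pool A 3/5 = 60.0%, Pool B 31/54 = 57.4% → Pool A
Arts: Pool A 26/69 = 37.7%, Pool B 1/5 = 20.0% → Pool A
Overall: Pool A 40/92 = 43.5%, Pool B 39/75 = 52.0% → Pool B
Pool A wins each department group but Pool B wins overall — the comparison reverses. Pool A's applicants skew toward Arts, which has a lower base rate.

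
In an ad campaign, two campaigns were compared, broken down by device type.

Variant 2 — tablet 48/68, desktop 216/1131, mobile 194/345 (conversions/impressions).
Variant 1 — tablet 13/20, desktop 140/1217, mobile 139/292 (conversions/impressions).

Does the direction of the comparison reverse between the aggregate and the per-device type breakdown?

Tablet: Variant 2 48/68 = 70.6%, Variant 1 13/20 = 65.0% → Variant 2
Desktop: Variant 2 216/1131 = 19.1%, Variant 1 140/1217 = 11.5% → Variant 2
Mobile: Variant 2 194/345 = 56.2%, Variant 1 139/292 = 47.6% → Variant 2
Overall: Variant 2 458/1544 = 29.7%, Variant 1 292/1529 = 19.1% → Variant 2
Variant 2 wins overall and in every device group — no reversal.

No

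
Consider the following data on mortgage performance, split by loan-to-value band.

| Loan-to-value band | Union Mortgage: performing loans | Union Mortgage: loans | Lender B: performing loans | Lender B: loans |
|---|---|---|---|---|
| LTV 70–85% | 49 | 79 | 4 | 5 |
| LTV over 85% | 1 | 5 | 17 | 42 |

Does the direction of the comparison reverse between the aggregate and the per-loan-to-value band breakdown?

LTV 70–85%: Union Mortgage 49/79 = 62.0%, Lender B 4/5 = 80.0% → Lender B
LTV over 85%: Union Mortgage 1/5 = 20.0%, Lender B 17/42 = 40.5% → Lender B
Overall: Union Mortgage 50/84 = 59.5%, Lender B 21/47 = 44.7% → Union Mortgage
Lender B wins each loan-to-value group but Union Mortgage wins overall — the comparison reverses. Lender B's loans skew toward LTV over 85%, which has a lower base rate.

Yes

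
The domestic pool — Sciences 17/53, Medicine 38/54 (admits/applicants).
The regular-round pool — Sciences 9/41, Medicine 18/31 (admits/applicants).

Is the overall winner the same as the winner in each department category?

Yes

Sciences: the domestic pool 17/53 = 32.1%, the regular-round pool 9/41 = 22.0% → the domestic pool
Medicine: the domestic pool 38/54 = 70.4%, the regular-round pool 18/31 = 58.1% → the domestic pool
Overall: the domestic pool 55/107 = 51.4%, the regular-round pool 27/72 = 37.5% → the domestic pool
The domestic pool wins overall and in every department group — no reversal.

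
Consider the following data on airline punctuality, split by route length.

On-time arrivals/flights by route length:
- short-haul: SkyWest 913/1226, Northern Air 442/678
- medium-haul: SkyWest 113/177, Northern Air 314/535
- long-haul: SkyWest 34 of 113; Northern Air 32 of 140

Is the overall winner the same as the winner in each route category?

Short-haul: SkyWest 913/1226 = 74.5%, Northern Air 442/678 = 65.2% → SkyWest
Medium-haul: SkyWest 113/177 = 63.8%, Northern Air 314/535 = 58.7% → SkyWest
Long-haul: SkyWest 34/113 = 30.1%, Northern Air 32/140 = 22.9% → SkyWest
Overall: SkyWest 1060/1516 = 69.9%, Northern Air 788/1353 = 58.2% → SkyWest
SkyWest wins overall and in every route group — no reversal.

Yes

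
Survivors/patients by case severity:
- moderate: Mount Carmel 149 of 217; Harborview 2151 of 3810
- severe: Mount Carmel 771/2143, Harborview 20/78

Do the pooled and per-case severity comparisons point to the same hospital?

No

Moderate: Mount Carmel 149/217 = 68.7%, Harborview 2151/3810 = 56.5% → Mount Carmel
Severe: Mount Carmel 771/2143 = 36.0%, Harborview 20/78 = 25.6% → Mount Carmel
Overall: Mount Carmel 920/2360 = 39.0%, Harborview 2171/3888 = 55.8% → Harborview
Mount Carmel wins each case group but Harborview wins overall — the comparison reverses. Mount Carmel's patients skew toward severe, which has a lower base rate.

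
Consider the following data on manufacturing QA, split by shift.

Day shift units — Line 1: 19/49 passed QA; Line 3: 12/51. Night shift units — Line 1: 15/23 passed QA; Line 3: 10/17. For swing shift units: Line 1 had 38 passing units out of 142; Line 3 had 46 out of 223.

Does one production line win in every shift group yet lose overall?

No

Day shift: Line 1 19/49 = 38.8%, Line 3 12/51 = 23.5% → Line 1
Night shift: Line 1 15/23 = 65.2%, Line 3 10/17 = 58.8% → Line 1
Swing shift: Line 1 38/142 = 26.8%, Line 3 46/223 = 20.6% → Line 1
Overall: Line 1 72/214 = 33.6%, Line 3 68/291 = 23.4% → Line 1
Line 1 wins overall and in every shift group — no reversal.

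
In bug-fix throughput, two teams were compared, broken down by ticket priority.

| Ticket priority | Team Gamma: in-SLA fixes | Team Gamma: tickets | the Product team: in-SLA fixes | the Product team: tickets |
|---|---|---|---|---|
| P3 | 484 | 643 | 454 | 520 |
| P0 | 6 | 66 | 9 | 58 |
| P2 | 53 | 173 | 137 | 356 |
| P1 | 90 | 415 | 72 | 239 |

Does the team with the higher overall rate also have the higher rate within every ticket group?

P3: Team Gamma 484/643 = 75.3%, the Product team 454/520 = 87.3% → the Product team
P0: Team Gamma 6/66 = 9.1%, the Product team 9/58 = 15.5% → the Product team
P2: Team Gamma 53/173 = 30.6%, the Product team 137/356 = 38.5% → the Product team
P1: Team Gamma 90/415 = 21.7%, the Product team 72/239 = 30.1% → the Product team
Overall: Team Gamma 633/1297 = 48.8%, the Product team 672/1173 = 57.3% → the Product team
The Product team wins overall and in every ticket group — no reversal.

Yes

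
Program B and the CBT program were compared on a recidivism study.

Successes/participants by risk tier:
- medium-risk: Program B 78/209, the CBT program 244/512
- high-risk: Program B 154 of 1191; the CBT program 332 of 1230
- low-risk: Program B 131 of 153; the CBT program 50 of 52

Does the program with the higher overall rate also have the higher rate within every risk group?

Yes

Medium-risk: Program B 78/209 = 37.3%, the CBT program 244/512 = 47.7% → the CBT program
High-risk: Program B 154/1191 = 12.9%, the CBT program 332/1230 = 27.0% → the CBT program
Low-risk: Program B 131/153 = 85.6%, the CBT program 50/52 = 96.2% → the CBT program
Overall: Program B 363/1553 = 23.4%, the CBT program 626/1794 = 34.9% → the CBT program
The CBT program wins overall and in every risk group — no reversal.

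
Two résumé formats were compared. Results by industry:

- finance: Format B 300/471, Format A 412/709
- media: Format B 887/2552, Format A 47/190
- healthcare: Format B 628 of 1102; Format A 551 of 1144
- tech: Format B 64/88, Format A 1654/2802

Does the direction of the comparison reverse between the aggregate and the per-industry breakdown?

Finance: Format B 300/471 = 63.7%, Format A 412/709 = 58.1% → Format B
Media: Format B 887/2552 = 34.8%, Format A 47/190 = 24.7% → Format B
Healthcare: Format B 628/1102 = 57.0%, Format A 551/1144 = 48.2% → Format B
Tech: Format B 64/88 = 72.7%, Format A 1654/2802 = 59.0% → Format B
Overall: Format B 1879/4213 = 44.6%, Format A 2664/4845 = 55.0% → Format A
Format B wins each industry group but Format A wins overall — the comparison reverses. Format B's applications skew toward media, which has a lower base rate.

Yes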